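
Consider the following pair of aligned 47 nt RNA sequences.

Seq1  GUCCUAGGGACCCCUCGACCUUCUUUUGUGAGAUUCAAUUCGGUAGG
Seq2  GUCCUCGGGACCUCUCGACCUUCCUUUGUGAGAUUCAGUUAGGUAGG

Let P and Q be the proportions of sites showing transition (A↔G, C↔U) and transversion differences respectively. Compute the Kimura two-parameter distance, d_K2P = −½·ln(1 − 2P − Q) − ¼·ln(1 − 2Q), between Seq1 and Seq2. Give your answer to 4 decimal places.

0.1155

Differing sites — 6:A/C (Tv); 13:C/U (Ti); 24:U/C (Ti); 38:A/G (Ti); 41:C/A (Tv).
Of the 5 differences, 3 transitions and 2 transversions over 47 sites: P = 3/47 = 0.063830, Q = 2/47 = 0.042553.
d = −0.5·ln(0.829787) − 0.25·ln(0.914894) = −0.5·(-0.186586) − 0.25·(-0.088947) = 0.1155.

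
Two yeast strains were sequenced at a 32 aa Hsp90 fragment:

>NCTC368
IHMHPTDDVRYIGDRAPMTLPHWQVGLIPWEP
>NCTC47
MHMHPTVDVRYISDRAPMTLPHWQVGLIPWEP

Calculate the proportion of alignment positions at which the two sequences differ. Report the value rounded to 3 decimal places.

Mismatches occur at site 1 (I→M), site 7 (D→V), site 13 (G→S).
There are 3 differences over 32 sites, so p = 3/32 = 0.094.

0.094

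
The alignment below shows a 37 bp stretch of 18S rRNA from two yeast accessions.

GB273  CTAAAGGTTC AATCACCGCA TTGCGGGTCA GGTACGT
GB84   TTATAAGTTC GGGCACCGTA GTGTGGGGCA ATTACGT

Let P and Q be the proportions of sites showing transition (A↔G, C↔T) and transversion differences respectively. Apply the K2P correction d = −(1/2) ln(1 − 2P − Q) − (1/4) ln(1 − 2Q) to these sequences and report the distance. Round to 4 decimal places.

Mismatches occur at site 1 (C/T, transition), site 4 (A/T, transversion), site 6 (G/A, transition), site 11 (A/G, transition), site 12 (A/G, transition), site 13 (T/G, transversion), site 19 (C/T, transition), site 21 (T/G, transversion), site 24 (C/T, transition), site 28 (T/G, transversion), site 31 (G/A, transition), site 32 (G/T, transversion).
Of the 12 differences, 7 transitions and 5 transversions over 37 sites: P = 7/37 = 0.189189, Q = 5/37 = 0.135135.
d = −0.5·ln(0.486487) − 0.25·ln(0.729730) = −0.5·(-0.720545) − 0.25·(-0.315081) = 0.4390.

0.4390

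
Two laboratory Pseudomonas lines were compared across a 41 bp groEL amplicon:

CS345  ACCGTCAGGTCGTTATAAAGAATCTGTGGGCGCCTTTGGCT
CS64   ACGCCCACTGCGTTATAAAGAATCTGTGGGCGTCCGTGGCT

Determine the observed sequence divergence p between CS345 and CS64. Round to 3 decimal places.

Differing sites — 3:C/G; 4:G/C; 5:T/C; 8:G/C; 9:G/T; 10:T/G; 33:C/T; 35:T/C; 36:T/G.
There are 9 differences over 41 sites, so p = 9/41 = 0.220.

0.220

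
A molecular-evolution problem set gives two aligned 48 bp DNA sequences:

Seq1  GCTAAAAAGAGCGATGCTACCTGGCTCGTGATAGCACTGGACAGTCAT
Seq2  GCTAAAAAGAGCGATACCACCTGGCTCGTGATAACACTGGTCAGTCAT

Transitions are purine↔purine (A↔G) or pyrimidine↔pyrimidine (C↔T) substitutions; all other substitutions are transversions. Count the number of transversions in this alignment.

1

Mismatches occur at site 16 (G/A, transition), site 18 (T/C, transition), site 34 (G/A, transition), site 41 (A/T, transversion).
Of the 4 differences, 3 transitions and 1 transversion, so the answer is 1.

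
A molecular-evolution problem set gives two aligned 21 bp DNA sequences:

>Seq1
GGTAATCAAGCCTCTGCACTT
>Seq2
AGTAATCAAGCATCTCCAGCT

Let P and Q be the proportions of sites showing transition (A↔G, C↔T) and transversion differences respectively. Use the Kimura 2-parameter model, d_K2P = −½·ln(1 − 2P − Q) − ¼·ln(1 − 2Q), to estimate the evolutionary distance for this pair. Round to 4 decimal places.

0.2869

Differing sites — 1:G/A (Ti); 12:C/A (Tv); 16:G/C (Tv); 19:C/G (Tv); 20:T/C (Ti).
Of the 5 differences, 2 transitions and 3 transversions over 21 sites: P = 2/21 = 0.095238, Q = 3/21 = 0.142857.
d = −0.5·ln(0.666667) − 0.25·ln(0.714286) = −0.5·(-0.405465) − 0.25·(-0.336472) = 0.2869.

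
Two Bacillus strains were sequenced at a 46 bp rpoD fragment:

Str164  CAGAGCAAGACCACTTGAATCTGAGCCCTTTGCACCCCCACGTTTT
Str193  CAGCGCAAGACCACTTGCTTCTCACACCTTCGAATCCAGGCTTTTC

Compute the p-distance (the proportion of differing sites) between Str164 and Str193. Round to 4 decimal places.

0.3043

The sequences differ at positions 4 (A/C), 18 (A/C), 19 (A/T), 23 (G/C), 25 (G/C), 26 (C/A), 31 (T/C), 33 (C/A), 35 (C/T), 38 (C/A), 39 (C/G), 40 (A/G), 42 (G/T), 46 (T/C).
There are 14 differences over 46 sites, so p = 14/46 = 0.3043.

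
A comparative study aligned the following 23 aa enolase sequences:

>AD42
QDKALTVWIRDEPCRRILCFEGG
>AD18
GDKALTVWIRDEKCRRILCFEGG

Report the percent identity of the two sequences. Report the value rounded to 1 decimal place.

91.3%

Differing sites — 1:Q/G; 13:P/K.
21 of the 23 sites match, so the percent identity is 21/23 × 100 = 91.3%.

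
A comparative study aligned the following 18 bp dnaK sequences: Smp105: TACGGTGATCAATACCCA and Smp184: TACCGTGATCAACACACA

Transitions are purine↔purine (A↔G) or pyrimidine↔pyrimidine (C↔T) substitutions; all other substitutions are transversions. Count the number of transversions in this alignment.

The sequences differ at positions 4 (G/C, transversion), 13 (T/C, transition), 16 (C/A, transversion).
Of the 3 differences, 1 transition and 2 transversions, so the answer is 2.

2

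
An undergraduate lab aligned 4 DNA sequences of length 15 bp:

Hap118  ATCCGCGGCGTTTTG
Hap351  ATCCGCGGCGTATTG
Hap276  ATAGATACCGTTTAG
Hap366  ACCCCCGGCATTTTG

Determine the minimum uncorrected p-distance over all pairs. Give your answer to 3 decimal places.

0.067

Pairwise Hamming distances:
  Hap118 vs Hap351: 1
  Hap118 vs Hap276: 7
  Hap118 vs Hap366: 3
  Hap351 vs Hap276: 8
  Hap351 vs Hap366: 4
  Hap276 vs Hap366: 9
The smallest is 1 mismatch, between Hap118 and Hap351; p = 1/15 = 0.067.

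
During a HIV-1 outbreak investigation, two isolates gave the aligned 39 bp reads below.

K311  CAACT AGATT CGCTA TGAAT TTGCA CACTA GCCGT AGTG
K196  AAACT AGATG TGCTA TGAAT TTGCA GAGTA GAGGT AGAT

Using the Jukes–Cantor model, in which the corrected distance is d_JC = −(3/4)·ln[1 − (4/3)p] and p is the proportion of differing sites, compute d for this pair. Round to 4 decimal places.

Mismatches occur at site 1 (C↔A), site 10 (T↔G), site 11 (C↔T), site 26 (C↔G), site 28 (C↔G), site 32 (C↔A), site 33 (C↔G), site 38 (T↔A), site 39 (G↔T).
p = 9/39 = 0.230769.
d = −0.75 · ln(1 − (4/3)·0.230769) = −0.75 · ln(0.692308) = −0.75 · (-0.367724) = 0.2758.

0.2758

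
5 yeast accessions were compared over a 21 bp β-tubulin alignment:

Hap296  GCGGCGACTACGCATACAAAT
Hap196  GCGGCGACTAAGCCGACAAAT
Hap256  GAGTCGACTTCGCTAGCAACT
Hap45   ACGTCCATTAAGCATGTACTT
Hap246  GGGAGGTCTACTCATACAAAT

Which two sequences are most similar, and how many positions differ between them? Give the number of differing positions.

Pairwise Hamming distances:
  Hap296 vs Hap196: 3
  Hap296 vs Hap256: 7
  Hap296 vs Hap45: 9
  Hap296 vs Hap246: 5
  Hap196 vs Hap256: 8
  Hap196 vs Hap45: 10
  Hap196 vs Hap246: 8
  Hap256 vs Hap45: 11
  Hap256 vs Hap246: 10
  Hap45 vs Hap246: 13
The smallest is 3, between Hap296 and Hap196.

3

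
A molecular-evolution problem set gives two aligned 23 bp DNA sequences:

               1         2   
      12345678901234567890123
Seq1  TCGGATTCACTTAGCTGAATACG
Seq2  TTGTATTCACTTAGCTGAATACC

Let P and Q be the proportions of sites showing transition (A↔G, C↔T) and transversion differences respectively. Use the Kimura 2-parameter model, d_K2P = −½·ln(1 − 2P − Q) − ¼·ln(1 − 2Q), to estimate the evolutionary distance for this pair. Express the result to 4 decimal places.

0.1433

Differing sites — 2:C/T (Ti); 4:G/T (Tv); 23:G/C (Tv).
Of the 3 differences, 1 transition and 2 transversions over 23 sites: P = 1/23 = 0.043478, Q = 2/23 = 0.086957.
d = −0.5·ln(0.826087) − 0.25·ln(0.826086) = −0.5·(-0.191055) − 0.25·(-0.191056) = 0.1433.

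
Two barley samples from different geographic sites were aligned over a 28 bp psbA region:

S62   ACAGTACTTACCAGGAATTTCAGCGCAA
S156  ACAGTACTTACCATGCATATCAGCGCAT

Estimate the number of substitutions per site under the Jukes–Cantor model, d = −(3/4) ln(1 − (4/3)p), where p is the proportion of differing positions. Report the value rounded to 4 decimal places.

Differing sites — 14:G/T; 16:A/C; 19:T/A; 28:A/T.
p = 4/28 = 0.142857.
d = −0.75 · ln(1 − (4/3)·0.142857) = −0.75 · ln(0.809524) = −0.75 · (-0.211309) = 0.1585.

0.1585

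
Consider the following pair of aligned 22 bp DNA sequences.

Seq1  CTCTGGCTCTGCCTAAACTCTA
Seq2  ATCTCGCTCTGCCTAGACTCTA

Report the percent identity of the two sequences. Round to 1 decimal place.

Mismatches occur at site 1 (C→A), site 5 (G→C), site 16 (A→G).
19 of the 22 sites match, so the percent identity is 19/22 × 100 = 86.4%.

86.4%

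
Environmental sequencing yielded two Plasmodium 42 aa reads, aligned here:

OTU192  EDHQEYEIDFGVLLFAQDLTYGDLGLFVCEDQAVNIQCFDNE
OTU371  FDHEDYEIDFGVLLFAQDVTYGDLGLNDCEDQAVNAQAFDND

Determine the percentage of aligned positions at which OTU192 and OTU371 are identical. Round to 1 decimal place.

78.6%

Mismatches occur at site 1 (E/F), site 4 (Q/E), site 5 (E/D), site 19 (L/V), site 27 (F/N), site 28 (V/D), site 36 (I/A), site 38 (C/A), site 42 (E/D).
33 of the 42 sites match, so the percent identity is 33/42 × 100 = 78.6%.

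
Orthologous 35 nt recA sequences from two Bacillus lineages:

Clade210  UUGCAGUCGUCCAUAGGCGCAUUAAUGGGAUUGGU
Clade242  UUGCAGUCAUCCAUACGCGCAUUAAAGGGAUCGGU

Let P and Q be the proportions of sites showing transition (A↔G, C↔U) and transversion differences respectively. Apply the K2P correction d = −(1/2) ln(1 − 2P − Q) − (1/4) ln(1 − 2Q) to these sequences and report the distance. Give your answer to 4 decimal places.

0.1244

The sequences differ at positions 9 (G/A, transition), 16 (G/C, transversion), 26 (U/A, transversion), 32 (U/C, transition).
Of the 4 differences, 2 transitions and 2 transversions over 35 sites: P = 2/35 = 0.057143, Q = 2/35 = 0.057143.
d = −0.5·ln(0.828571) − 0.25·ln(0.885714) = −0.5·(-0.188053) − 0.25·(-0.121361) = 0.1244.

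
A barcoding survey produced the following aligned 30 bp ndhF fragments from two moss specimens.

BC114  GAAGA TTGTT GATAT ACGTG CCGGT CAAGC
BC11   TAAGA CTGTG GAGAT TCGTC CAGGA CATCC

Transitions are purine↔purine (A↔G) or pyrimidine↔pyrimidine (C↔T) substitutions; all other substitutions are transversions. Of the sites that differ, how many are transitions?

1

Differing sites — 1:G/T (Tv); 6:T/C (Ti); 10:T/G (Tv); 13:T/G (Tv); 16:A/T (Tv); 20:G/C (Tv); 22:C/A (Tv); 25:T/A (Tv); 28:A/T (Tv); 29:G/C (Tv).
Of the 10 differences, 1 transition and 9 transversions, so the answer is 1.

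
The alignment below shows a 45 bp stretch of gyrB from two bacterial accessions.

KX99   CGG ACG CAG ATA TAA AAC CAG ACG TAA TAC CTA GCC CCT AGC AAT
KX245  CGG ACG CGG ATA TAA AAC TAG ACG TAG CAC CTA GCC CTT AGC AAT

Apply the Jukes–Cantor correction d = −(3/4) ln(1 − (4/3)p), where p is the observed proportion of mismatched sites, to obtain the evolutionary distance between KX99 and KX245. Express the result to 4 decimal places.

Differing sites — 8:A/G; 19:C/T; 27:A/G; 28:T/C; 38:C/T.
p = 5/45 = 0.111111.
d = −0.75 · ln(1 − (4/3)·0.111111) = −0.75 · ln(0.851852) = −0.75 · (-0.160342) = 0.1203.

0.1203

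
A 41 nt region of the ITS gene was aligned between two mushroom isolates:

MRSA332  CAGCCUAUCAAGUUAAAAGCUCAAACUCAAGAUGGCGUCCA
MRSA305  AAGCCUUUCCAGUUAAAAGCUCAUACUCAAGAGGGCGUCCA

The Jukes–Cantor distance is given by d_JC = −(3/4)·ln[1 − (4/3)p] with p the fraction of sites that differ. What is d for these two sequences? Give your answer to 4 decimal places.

0.1331

Mismatches occur at site 1 (C↔A), site 7 (A↔U), site 10 (A↔C), site 24 (A↔U), site 33 (U↔G).
p = 5/41 = 0.121951.
d = −0.75 · ln(1 − (4/3)·0.121951) = −0.75 · ln(0.837399) = −0.75 · (-0.177455) = 0.1331.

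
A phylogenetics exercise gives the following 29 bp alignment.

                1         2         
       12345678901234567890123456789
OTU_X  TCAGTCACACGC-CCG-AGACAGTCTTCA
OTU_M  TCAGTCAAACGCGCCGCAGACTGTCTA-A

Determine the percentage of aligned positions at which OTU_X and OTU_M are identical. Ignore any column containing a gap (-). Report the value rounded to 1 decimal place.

88.5%

Excluding the 3 gap columns leaves 26 comparable sites.
Mismatches occur at site 8 (C/A), site 22 (A/T), site 27 (T/A).
23 of the 26 comparable sites match, so the percent identity is 23/26 × 100 = 88.5%.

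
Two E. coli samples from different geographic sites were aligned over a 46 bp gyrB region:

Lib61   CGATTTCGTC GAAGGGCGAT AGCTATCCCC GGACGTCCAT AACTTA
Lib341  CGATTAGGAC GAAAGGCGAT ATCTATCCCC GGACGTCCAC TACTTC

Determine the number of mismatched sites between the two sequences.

Mismatches occur at site 6 (T↔A), site 7 (C↔G), site 9 (T↔A), site 14 (G↔A), site 22 (G↔T), site 40 (T↔C), site 41 (A↔T), site 46 (A↔C).
That gives 8 mismatches out of 46 aligned sites, so the Hamming distance is 8.

8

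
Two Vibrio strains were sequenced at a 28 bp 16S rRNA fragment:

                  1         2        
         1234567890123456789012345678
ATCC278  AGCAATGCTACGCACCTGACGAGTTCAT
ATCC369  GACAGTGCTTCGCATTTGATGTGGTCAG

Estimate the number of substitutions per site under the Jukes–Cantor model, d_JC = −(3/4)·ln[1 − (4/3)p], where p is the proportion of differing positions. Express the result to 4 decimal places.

0.4850

Mismatches occur at site 1 (A/G), site 2 (G/A), site 5 (A/G), site 10 (A/T), site 15 (C/T), site 16 (C/T), site 20 (C/T), site 22 (A/T), site 24 (T/G), site 28 (T/G).
p = 10/28 = 0.357143.
d = −0.75 · ln(1 − (4/3)·0.357143) = −0.75 · ln(0.523809) = −0.75 · (-0.646628) = 0.4850.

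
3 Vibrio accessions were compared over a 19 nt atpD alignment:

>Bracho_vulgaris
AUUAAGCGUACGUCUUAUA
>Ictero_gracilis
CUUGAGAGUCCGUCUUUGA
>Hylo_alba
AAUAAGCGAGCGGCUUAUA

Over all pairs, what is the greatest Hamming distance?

9

Pairwise Hamming distances:
  Bracho_vulgaris vs Ictero_gracilis: 6
  Bracho_vulgaris vs Hylo_alba: 4
  Ictero_gracilis vs Hylo_alba: 9
The largest is 9, between Ictero_gracilis and Hylo_alba.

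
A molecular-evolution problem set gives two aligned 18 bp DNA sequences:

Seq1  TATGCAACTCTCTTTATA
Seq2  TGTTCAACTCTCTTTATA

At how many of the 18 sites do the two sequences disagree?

2

Mismatches occur at site 2 (A/G), site 4 (G/T).
That gives 2 mismatches out of 18 aligned sites, so the Hamming distance is 2.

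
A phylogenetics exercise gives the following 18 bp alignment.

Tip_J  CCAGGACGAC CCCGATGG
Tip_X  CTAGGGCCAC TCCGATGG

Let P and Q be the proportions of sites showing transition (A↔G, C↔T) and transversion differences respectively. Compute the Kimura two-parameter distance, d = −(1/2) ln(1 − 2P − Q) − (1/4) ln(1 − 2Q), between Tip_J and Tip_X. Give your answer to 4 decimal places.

0.2757

Differing sites — 2:C/T (Ti); 6:A/G (Ti); 8:G/C (Tv); 11:C/T (Ti).
Of the 4 differences, 3 transitions and 1 transversion over 18 sites: P = 3/18 = 0.166667, Q = 1/18 = 0.055556.
d = −0.5·ln(0.611110) − 0.25·ln(0.888888) = −0.5·(-0.492478) − 0.25·(-0.117784) = 0.2757.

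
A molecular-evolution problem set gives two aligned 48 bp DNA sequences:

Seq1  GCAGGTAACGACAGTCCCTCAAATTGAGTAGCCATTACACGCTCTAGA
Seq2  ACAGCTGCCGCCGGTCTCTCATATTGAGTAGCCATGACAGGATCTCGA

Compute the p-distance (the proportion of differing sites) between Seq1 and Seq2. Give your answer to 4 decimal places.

0.2500

The sequences differ at positions 1 (G/A), 5 (G/C), 7 (A/G), 8 (A/C), 11 (A/C), 13 (A/G), 17 (C/T), 22 (A/T), 36 (T/G), 40 (C/G), 42 (C/A), 46 (A/C).
There are 12 differences over 48 sites, so p = 12/48 = 0.2500.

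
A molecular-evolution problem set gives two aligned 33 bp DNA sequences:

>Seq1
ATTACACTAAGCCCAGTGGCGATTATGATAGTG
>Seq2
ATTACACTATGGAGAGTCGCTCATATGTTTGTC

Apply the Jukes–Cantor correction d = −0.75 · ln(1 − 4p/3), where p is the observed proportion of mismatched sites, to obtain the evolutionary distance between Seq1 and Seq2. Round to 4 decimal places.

0.4408

Mismatches occur at site 10 (A↔T), site 12 (C↔G), site 13 (C↔A), site 14 (C↔G), site 18 (G↔C), site 21 (G↔T), site 22 (A↔C), site 23 (T↔A), site 28 (A↔T), site 30 (A↔T), site 33 (G↔C).
p = 11/33 = 0.333333.
d = −0.75 · ln(1 − (4/3)·0.333333) = −0.75 · ln(0.555556) = −0.75 · (-0.587786) = 0.4408.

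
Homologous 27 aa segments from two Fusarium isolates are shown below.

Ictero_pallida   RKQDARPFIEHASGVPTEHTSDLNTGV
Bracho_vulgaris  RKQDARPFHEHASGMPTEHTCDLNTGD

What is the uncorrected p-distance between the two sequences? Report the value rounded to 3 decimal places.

0.148

Differing sites — 9:I/H; 15:V/M; 21:S/C; 27:V/D.
There are 4 differences over 27 sites, so p = 4/27 = 0.148.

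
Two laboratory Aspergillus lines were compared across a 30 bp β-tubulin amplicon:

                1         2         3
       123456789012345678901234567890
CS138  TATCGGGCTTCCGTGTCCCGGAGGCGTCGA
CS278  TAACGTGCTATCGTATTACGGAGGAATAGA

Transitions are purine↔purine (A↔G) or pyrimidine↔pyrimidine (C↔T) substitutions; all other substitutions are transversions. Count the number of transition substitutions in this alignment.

4

Mismatches occur at site 3 (T→A, transversion), site 6 (G→T, transversion), site 10 (T→A, transversion), site 11 (C→T, transition), site 15 (G→A, transition), site 17 (C→T, transition), site 18 (C→A, transversion), site 25 (C→A, transversion), site 26 (G→A, transition), site 28 (C→A, transversion).
Of the 10 differences, 4 transitions and 6 transversions, so the answer is 4.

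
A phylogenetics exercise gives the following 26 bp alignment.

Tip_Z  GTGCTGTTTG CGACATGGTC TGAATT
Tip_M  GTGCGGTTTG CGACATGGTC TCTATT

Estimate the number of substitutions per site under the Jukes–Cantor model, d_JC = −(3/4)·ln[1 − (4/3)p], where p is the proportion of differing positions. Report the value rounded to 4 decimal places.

Mismatches occur at site 5 (T→G), site 22 (G→C), site 23 (A→T).
p = 3/26 = 0.115385.
d = −0.75 · ln(1 − (4/3)·0.115385) = −0.75 · ln(0.846153) = −0.75 · (-0.167055) = 0.1253.

0.1253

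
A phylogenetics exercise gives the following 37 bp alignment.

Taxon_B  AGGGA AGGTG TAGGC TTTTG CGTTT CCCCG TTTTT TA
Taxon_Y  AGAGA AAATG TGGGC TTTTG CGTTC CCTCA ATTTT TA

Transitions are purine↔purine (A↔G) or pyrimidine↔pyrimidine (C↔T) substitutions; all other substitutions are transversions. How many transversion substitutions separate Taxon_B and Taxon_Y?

1

Differing sites — 3:G/A (Ti); 7:G/A (Ti); 8:G/A (Ti); 12:A/G (Ti); 25:T/C (Ti); 28:C/T (Ti); 30:G/A (Ti); 31:T/A (Tv).
Of the 8 differences, 7 transitions and 1 transversion, so the answer is 1.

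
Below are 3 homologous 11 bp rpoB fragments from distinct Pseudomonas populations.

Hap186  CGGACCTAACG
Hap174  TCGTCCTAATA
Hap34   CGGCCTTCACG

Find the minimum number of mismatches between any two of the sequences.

3

Pairwise Hamming distances:
  Hap186 vs Hap174: 5
  Hap186 vs Hap34: 3
  Hap174 vs Hap34: 7
The smallest is 3, between Hap186 and Hap34.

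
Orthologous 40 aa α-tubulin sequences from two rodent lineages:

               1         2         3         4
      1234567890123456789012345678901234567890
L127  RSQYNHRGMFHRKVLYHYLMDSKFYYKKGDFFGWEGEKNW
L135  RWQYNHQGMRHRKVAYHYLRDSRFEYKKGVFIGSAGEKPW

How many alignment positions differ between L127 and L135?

The sequences differ at positions 2 (S/W), 7 (R/Q), 10 (F/R), 15 (L/A), 20 (M/R), 23 (K/R), 25 (Y/E), 30 (D/V), 32 (F/I), 34 (W/S), 35 (E/A), 39 (N/P).
That gives 12 mismatches out of 40 aligned sites, so the Hamming distance is 12.

12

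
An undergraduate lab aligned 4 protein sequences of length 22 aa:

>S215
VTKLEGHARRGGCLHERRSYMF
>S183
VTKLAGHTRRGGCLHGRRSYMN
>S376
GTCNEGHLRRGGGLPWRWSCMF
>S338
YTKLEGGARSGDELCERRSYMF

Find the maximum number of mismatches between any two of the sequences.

12

Pairwise Hamming distances:
  S215 vs S183: 4
  S215 vs S376: 9
  S215 vs S338: 6
  S183 vs S376: 11
  S183 vs S338: 10
  S376 vs S338: 12
The largest is 12, between S376 and S338.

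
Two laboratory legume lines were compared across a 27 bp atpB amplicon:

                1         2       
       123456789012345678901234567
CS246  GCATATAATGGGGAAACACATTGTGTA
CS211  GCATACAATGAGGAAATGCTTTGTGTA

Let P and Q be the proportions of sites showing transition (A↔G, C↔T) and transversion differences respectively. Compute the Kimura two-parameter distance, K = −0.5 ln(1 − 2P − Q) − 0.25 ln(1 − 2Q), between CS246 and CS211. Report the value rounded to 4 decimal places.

0.2220

Mismatches occur at site 6 (T/C, transition), site 11 (G/A, transition), site 17 (C/T, transition), site 18 (A/G, transition), site 20 (A/T, transversion).
Of the 5 differences, 4 transitions and 1 transversion over 27 sites: P = 4/27 = 0.148148, Q = 1/27 = 0.037037.
d = −0.5·ln(0.666667) − 0.25·ln(0.925926) = −0.5·(-0.405465) − 0.25·(-0.076961) = 0.2220.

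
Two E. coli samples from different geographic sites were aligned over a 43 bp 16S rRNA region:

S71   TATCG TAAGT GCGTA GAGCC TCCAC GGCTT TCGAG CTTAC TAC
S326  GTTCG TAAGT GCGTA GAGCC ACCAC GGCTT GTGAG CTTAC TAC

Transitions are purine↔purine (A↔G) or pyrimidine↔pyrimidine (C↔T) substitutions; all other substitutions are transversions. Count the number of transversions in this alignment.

4

Differing sites — 1:T/G (Tv); 2:A/T (Tv); 21:T/A (Tv); 31:T/G (Tv); 32:C/T (Ti).
Of the 5 differences, 1 transition and 4 transversions, so the answer is 4.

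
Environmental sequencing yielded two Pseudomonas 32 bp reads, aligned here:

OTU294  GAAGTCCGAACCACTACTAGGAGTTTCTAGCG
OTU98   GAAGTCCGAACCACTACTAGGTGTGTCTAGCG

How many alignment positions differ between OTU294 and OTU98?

The sequences differ at positions 22 (A/T), 25 (T/G).
That gives 2 mismatches out of 32 aligned sites, so the Hamming distance is 2.

2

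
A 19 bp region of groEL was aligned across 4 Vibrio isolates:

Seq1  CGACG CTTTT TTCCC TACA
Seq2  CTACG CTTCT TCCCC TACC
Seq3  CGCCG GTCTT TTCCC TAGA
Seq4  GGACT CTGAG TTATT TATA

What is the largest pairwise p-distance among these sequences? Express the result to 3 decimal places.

0.632

Pairwise Hamming distances:
  Seq1 vs Seq2: 4
  Seq1 vs Seq3: 4
  Seq1 vs Seq4: 9
  Seq2 vs Seq3: 8
  Seq2 vs Seq4: 12
  Seq3 vs Seq4: 11
The largest is 12 mismatches, between Seq2 and Seq4; p = 12/19 = 0.632.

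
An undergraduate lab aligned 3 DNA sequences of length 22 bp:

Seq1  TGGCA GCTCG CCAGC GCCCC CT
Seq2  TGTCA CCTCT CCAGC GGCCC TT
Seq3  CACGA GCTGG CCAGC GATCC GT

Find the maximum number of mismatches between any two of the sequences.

10

Pairwise Hamming distances:
  Seq1 vs Seq2: 5
  Seq1 vs Seq3: 8
  Seq2 vs Seq3: 10
The largest is 10, between Seq2 and Seq3.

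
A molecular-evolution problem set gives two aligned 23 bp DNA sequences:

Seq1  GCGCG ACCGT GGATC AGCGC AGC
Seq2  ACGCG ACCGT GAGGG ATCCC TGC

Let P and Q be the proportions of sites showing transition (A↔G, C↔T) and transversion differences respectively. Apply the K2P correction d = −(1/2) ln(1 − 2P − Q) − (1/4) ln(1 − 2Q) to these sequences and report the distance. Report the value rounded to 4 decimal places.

0.4679

Differing sites — 1:G/A (Ti); 12:G/A (Ti); 13:A/G (Ti); 14:T/G (Tv); 15:C/G (Tv); 17:G/T (Tv); 19:G/C (Tv); 21:A/T (Tv).
Of the 8 differences, 3 transitions and 5 transversions over 23 sites: P = 3/23 = 0.130435, Q = 5/23 = 0.217391.
d = −0.5·ln(0.521739) − 0.25·ln(0.565218) = −0.5·(-0.650588) − 0.25·(-0.570544) = 0.4679.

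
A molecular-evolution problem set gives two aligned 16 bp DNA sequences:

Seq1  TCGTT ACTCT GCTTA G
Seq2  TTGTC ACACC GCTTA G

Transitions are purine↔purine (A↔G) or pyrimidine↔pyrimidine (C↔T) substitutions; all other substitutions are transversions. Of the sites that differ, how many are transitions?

3

Differing sites — 2:C/T (Ti); 5:T/C (Ti); 8:T/A (Tv); 10:T/C (Ti).
Of the 4 differences, 3 transitions and 1 transversion, so the answer is 3.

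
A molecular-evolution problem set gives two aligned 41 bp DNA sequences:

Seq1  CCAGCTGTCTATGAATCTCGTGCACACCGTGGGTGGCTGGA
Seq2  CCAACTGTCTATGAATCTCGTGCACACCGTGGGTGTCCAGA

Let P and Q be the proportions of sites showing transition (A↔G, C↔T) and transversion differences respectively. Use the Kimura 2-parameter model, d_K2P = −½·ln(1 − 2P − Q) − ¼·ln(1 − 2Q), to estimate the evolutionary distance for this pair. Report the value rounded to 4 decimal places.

The sequences differ at positions 4 (G/A, transition), 36 (G/T, transversion), 38 (T/C, transition), 39 (G/A, transition).
Of the 4 differences, 3 transitions and 1 transversion over 41 sites: P = 3/41 = 0.073171, Q = 1/41 = 0.024390.
d = −0.5·ln(0.829268) − 0.25·ln(0.951220) = −0.5·(-0.187212) − 0.25·(-0.050010) = 0.1061.

0.1061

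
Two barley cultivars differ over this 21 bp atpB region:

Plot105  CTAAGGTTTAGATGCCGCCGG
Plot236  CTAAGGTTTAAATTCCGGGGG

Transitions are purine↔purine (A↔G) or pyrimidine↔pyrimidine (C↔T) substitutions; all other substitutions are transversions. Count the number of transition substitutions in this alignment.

1

The sequences differ at positions 11 (G/A, transition), 14 (G/T, transversion), 18 (C/G, transversion), 19 (C/G, transversion).
Of the 4 differences, 1 transition and 3 transversions, so the answer is 1.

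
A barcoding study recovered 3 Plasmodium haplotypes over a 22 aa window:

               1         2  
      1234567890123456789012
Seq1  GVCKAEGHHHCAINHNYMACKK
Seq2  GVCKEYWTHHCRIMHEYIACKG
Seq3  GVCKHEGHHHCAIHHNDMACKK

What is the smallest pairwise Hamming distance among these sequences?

Pairwise Hamming distances:
  Seq1 vs Seq2: 9
  Seq1 vs Seq3: 3
  Seq2 vs Seq3: 10
The smallest is 3, between Seq1 and Seq3.

3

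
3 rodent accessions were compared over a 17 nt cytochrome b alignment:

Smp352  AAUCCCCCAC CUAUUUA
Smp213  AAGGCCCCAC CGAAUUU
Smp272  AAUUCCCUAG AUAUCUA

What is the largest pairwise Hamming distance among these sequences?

9

Pairwise Hamming distances:
  Smp352 vs Smp213: 5
  Smp352 vs Smp272: 5
  Smp213 vs Smp272: 9
The largest is 9, between Smp213 and Smp272.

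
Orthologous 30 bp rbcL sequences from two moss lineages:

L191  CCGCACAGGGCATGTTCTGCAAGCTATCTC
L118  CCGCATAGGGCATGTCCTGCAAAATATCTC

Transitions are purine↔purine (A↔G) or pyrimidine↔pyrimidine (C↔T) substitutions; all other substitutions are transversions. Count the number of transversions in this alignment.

1

Differing sites — 6:C/T (Ti); 16:T/C (Ti); 23:G/A (Ti); 24:C/A (Tv).
Of the 4 differences, 3 transitions and 1 transversion, so the answer is 1.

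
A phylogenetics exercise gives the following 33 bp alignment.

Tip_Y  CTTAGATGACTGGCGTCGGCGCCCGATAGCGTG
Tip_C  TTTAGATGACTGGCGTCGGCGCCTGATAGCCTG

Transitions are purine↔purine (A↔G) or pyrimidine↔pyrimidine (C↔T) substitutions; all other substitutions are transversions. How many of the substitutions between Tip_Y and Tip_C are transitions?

2

The sequences differ at positions 1 (C/T, transition), 24 (C/T, transition), 31 (G/C, transversion).
Of the 3 differences, 2 transitions and 1 transversion, so the answer is 2.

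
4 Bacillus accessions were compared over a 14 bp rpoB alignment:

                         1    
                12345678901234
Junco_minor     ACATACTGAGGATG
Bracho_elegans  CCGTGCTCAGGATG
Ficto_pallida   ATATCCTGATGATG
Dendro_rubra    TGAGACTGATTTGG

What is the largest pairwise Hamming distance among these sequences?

Pairwise Hamming distances:
  Junco_minor vs Bracho_elegans: 4
  Junco_minor vs Ficto_pallida: 3
  Junco_minor vs Dendro_rubra: 7
  Bracho_elegans vs Ficto_pallida: 6
  Bracho_elegans vs Dendro_rubra: 10
  Ficto_pallida vs Dendro_rubra: 7
The largest is 10, between Bracho_elegans and Dendro_rubra.

10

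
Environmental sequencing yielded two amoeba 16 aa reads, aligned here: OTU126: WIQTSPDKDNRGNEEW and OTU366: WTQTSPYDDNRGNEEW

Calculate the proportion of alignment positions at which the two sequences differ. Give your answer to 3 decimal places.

Mismatches occur at site 2 (I/T), site 7 (D/Y), site 8 (K/D).
There are 3 differences over 16 sites, so p = 3/16 = 0.188.

0.188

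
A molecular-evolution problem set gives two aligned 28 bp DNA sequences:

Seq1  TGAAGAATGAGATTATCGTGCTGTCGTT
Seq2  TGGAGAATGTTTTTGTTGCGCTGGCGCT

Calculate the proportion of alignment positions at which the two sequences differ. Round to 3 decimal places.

0.321

Mismatches occur at site 3 (A→G), site 10 (A→T), site 11 (G→T), site 12 (A→T), site 15 (A→G), site 17 (C→T), site 19 (T→C), site 24 (T→G), site 27 (T→C).
There are 9 differences over 28 sites, so p = 9/28 = 0.321.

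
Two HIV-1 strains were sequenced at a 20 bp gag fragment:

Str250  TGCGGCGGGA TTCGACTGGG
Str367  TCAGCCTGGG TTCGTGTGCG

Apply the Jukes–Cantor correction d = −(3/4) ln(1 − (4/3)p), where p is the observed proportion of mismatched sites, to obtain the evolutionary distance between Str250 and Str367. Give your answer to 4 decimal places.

0.5716

The sequences differ at positions 2 (G/C), 3 (C/A), 5 (G/C), 7 (G/T), 10 (A/G), 15 (A/T), 16 (C/G), 19 (G/C).
p = 8/20 = 0.400000.
d = −0.75 · ln(1 − (4/3)·0.400000) = −0.75 · ln(0.466667) = −0.75 · (-0.762139) = 0.5716.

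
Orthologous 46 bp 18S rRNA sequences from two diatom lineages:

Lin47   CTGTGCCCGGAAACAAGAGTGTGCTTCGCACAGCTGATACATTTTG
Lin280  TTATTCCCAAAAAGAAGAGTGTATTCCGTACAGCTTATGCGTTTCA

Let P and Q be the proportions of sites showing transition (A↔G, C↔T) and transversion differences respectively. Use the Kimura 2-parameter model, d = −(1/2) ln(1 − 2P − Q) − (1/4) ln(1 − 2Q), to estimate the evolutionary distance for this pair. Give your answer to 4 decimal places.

0.4770

Differing sites — 1:C/T (Ti); 3:G/A (Ti); 5:G/T (Tv); 9:G/A (Ti); 10:G/A (Ti); 14:C/G (Tv); 23:G/A (Ti); 24:C/T (Ti); 26:T/C (Ti); 29:C/T (Ti); 36:G/T (Tv); 39:A/G (Ti); 41:A/G (Ti); 45:T/C (Ti); 46:G/A (Ti).
Of the 15 differences, 12 transitions and 3 transversions over 46 sites: P = 12/46 = 0.260870, Q = 3/46 = 0.065217.
d = −0.5·ln(0.413043) − 0.25·ln(0.869566) = −0.5·(-0.884204) − 0.25·(-0.139761) = 0.4770.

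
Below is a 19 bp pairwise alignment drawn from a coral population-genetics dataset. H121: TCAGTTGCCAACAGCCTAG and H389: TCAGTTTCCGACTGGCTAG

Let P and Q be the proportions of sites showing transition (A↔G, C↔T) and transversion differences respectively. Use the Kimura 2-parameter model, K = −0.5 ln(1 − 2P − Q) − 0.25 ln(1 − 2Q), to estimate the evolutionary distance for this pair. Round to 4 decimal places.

0.2476

Mismatches occur at site 7 (G→T, transversion), site 10 (A→G, transition), site 13 (A→T, transversion), site 15 (C→G, transversion).
Of the 4 differences, 1 transition and 3 transversions over 19 sites: P = 1/19 = 0.052632, Q = 3/19 = 0.157895.
d = −0.5·ln(0.736841) − 0.25·ln(0.684210) = −0.5·(-0.305383) − 0.25·(-0.379490) = 0.2476.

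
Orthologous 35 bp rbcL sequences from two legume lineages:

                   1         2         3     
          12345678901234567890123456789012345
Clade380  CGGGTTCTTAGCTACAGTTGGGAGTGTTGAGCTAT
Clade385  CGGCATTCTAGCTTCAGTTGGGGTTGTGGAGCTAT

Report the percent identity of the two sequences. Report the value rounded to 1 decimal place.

77.1%

Differing sites — 4:G/C; 5:T/A; 7:C/T; 8:T/C; 14:A/T; 23:A/G; 24:G/T; 28:T/G.
27 of the 35 sites match, so the percent identity is 27/35 × 100 = 77.1%.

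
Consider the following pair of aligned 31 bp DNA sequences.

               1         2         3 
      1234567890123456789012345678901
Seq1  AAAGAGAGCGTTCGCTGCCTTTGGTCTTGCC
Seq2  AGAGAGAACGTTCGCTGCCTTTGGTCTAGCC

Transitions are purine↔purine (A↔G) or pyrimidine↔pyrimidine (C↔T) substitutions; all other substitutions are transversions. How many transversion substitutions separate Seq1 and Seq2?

1

Differing sites — 2:A/G (Ti); 8:G/A (Ti); 28:T/A (Tv).
Of the 3 differences, 2 transitions and 1 transversion, so the answer is 1.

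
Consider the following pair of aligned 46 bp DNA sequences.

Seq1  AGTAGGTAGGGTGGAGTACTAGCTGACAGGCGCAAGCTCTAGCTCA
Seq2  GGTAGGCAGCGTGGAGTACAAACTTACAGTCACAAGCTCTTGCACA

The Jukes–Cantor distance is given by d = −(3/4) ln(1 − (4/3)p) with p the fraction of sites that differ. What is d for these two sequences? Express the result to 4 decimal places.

0.2567

Mismatches occur at site 1 (A↔G), site 7 (T↔C), site 10 (G↔C), site 20 (T↔A), site 22 (G↔A), site 25 (G↔T), site 30 (G↔T), site 32 (G↔A), site 41 (A↔T), site 44 (T↔A).
p = 10/46 = 0.217391.
d = −0.75 · ln(1 − (4/3)·0.217391) = −0.75 · ln(0.710145) = −0.75 · (-0.342286) = 0.2567.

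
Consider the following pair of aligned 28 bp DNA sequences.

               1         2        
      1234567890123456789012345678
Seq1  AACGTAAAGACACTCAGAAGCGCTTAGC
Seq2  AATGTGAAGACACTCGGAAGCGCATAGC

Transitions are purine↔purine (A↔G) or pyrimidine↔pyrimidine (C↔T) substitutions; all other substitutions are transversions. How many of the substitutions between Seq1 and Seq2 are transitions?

Differing sites — 3:C/T (Ti); 6:A/G (Ti); 16:A/G (Ti); 24:T/A (Tv).
Of the 4 differences, 3 transitions and 1 transversion, so the answer is 3.

3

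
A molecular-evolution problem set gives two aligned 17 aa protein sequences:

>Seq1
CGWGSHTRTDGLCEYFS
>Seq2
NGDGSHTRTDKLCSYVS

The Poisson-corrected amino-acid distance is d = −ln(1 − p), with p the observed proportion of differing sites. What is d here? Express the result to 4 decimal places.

Mismatches occur at site 1 (C→N), site 3 (W→D), site 11 (G→K), site 14 (E→S), site 16 (F→V).
p = 5/17 = 0.294118.
d = −ln(1 − 0.294118) = −ln(0.705882) = 0.3483.

0.3483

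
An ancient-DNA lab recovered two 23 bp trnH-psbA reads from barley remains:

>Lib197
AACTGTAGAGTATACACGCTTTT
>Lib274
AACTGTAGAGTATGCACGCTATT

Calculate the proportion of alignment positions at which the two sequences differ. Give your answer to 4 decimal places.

Differing sites — 14:A/G; 21:T/A.
There are 2 differences over 23 sites, so p = 2/23 = 0.0870.

0.0870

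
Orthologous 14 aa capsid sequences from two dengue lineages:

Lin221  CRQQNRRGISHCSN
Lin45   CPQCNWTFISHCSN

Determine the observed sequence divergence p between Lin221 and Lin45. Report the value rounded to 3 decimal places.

0.357

Mismatches occur at site 2 (R→P), site 4 (Q→C), site 6 (R→W), site 7 (R→T), site 8 (G→F).
There are 5 differences over 14 sites, so p = 5/14 = 0.357.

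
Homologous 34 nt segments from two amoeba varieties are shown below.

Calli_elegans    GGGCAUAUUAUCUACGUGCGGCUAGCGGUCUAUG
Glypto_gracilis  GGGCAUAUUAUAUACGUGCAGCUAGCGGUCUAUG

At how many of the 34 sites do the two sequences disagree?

2

Differing sites — 12:C/A; 20:G/A.
That gives 2 mismatches out of 34 aligned sites, so the Hamming distance is 2.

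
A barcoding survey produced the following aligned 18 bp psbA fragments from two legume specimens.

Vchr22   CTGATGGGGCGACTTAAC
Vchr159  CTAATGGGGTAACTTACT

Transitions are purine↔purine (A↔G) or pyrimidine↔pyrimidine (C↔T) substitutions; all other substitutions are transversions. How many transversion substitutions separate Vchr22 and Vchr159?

1

Mismatches occur at site 3 (G/A, transition), site 10 (C/T, transition), site 11 (G/A, transition), site 17 (A/C, transversion), site 18 (C/T, transition).
Of the 5 differences, 4 transitions and 1 transversion, so the answer is 1.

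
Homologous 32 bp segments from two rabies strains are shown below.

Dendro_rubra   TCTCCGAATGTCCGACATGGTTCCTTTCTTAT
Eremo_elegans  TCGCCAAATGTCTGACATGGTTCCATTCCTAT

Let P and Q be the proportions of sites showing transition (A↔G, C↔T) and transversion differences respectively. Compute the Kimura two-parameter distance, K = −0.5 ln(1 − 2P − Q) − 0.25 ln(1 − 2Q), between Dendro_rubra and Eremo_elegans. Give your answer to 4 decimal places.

Differing sites — 3:T/G (Tv); 6:G/A (Ti); 13:C/T (Ti); 25:T/A (Tv); 29:T/C (Ti).
Of the 5 differences, 3 transitions and 2 transversions over 32 sites: P = 3/32 = 0.093750, Q = 2/32 = 0.062500.
d = −0.5·ln(0.750000) − 0.25·ln(0.875000) = −0.5·(-0.287682) − 0.25·(-0.133531) = 0.1772.

0.1772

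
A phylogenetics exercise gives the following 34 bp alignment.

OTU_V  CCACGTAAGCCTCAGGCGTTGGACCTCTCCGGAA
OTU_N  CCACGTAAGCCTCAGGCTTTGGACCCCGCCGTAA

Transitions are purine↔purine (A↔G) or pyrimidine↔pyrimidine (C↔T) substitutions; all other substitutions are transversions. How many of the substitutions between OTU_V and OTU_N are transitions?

Differing sites — 18:G/T (Tv); 26:T/C (Ti); 28:T/G (Tv); 32:G/T (Tv).
Of the 4 differences, 1 transition and 3 transversions, so the answer is 1.

1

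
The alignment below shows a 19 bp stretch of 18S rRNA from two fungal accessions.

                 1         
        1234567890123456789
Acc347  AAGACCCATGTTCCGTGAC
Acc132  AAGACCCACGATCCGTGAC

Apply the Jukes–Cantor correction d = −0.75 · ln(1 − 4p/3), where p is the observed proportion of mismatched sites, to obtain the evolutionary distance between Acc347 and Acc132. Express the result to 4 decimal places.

The sequences differ at positions 9 (T/C), 11 (T/A).
p = 2/19 = 0.105263.
d = −0.75 · ln(1 − (4/3)·0.105263) = −0.75 · ln(0.859649) = −0.75 · (-0.151231) = 0.1134.

0.1134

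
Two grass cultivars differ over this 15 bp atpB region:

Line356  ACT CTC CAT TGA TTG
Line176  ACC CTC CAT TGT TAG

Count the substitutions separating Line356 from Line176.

3

Differing sites — 3:T/C; 12:A/T; 14:T/A.
That gives 3 mismatches out of 15 aligned sites, so the Hamming distance is 3.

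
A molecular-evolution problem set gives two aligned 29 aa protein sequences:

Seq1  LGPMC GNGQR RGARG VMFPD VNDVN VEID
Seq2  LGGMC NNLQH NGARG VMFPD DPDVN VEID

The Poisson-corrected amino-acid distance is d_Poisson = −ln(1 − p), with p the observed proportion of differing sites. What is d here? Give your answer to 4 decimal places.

The sequences differ at positions 3 (P/G), 6 (G/N), 8 (G/L), 10 (R/H), 11 (R/N), 21 (V/D), 22 (N/P).
p = 7/29 = 0.241379.
d = −ln(1 − 0.241379) = −ln(0.758621) = 0.2763.

0.2763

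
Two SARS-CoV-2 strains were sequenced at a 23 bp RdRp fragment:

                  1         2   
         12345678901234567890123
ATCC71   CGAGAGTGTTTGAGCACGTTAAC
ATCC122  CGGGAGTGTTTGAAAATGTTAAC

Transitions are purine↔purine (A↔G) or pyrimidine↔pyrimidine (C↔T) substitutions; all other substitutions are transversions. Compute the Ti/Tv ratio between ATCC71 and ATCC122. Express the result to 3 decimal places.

3.000

Mismatches occur at site 3 (A/G, transition), site 14 (G/A, transition), site 15 (C/A, transversion), site 17 (C/T, transition).
Of the 4 differences, 3 transitions and 1 transversion, so Ti/Tv = 3/1 = 3.000.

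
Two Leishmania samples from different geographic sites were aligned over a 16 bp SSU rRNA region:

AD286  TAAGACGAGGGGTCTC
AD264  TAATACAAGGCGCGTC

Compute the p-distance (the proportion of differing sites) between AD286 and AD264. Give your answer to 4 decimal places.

0.3125

Mismatches occur at site 4 (G↔T), site 7 (G↔A), site 11 (G↔C), site 13 (T↔C), site 14 (C↔G).
There are 5 differences over 16 sites, so p = 5/16 = 0.3125.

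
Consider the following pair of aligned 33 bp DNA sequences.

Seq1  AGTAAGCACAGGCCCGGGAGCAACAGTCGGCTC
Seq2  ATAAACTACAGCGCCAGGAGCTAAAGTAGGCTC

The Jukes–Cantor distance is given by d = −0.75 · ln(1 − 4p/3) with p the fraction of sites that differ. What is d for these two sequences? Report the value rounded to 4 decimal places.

0.3882

Differing sites — 2:G/T; 3:T/A; 6:G/C; 7:C/T; 12:G/C; 13:C/G; 16:G/A; 22:A/T; 24:C/A; 28:C/A.
p = 10/33 = 0.303030.
d = −0.75 · ln(1 − (4/3)·0.303030) = −0.75 · ln(0.595960) = −0.75 · (-0.517582) = 0.3882.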